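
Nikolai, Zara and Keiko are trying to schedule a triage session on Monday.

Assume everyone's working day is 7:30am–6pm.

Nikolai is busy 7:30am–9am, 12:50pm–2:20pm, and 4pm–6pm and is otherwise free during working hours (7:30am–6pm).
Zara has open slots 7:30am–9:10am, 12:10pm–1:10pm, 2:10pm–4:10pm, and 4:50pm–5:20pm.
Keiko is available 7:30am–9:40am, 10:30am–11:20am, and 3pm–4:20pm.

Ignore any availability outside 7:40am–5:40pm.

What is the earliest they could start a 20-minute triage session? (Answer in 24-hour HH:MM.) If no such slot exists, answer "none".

Nikolai free within 07:30–18:00: 09:00–12:50, 14:20–16:00.
Nikolai ∩ Zara: 09:00–09:10, 12:10–12:50, 14:20–16:00.
Nikolai ∩ Zara ∩ Keiko: 09:00–09:10, 15:00–16:00.
Restricted to 07:40–17:40: 09:00–09:10, 15:00–16:00.
Windows ≥ 20 min: 15:00–16:00.
Earliest such window starts at 15:00.

15:00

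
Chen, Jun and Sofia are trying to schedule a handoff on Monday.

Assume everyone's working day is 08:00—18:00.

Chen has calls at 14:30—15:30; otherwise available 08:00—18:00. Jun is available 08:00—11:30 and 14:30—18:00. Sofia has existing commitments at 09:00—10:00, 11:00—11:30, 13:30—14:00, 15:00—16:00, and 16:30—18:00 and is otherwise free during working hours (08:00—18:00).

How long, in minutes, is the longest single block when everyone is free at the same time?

60 minutes

Chen free within 08:00–18:00: 08:00–14:30, 15:30–18:00.
Sofia free within 08:00–18:00: 08:00–09:00, 10:00–11:00, 11:30–13:30, 14:00–15:00, 16:00–16:30.
Chen ∩ Jun: 08:00–11:30, 15:30–18:00.
Chen ∩ Jun ∩ Sofia: 08:00–09:00, 10:00–11:00, 16:00–16:30.
Common window lengths: 60, 60, 30 min; longest is 60.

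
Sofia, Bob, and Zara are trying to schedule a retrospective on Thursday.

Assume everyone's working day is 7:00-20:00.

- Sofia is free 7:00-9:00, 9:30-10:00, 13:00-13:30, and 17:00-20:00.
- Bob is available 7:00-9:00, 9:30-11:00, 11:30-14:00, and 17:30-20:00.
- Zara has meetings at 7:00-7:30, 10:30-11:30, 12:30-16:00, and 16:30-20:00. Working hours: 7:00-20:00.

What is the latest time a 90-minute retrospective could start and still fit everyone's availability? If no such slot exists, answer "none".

Zara free within 07:00–20:00: 07:30–10:30, 11:30–12:30, 16:00–16:30.
Sofia ∩ Bob: 07:00–09:00, 09:30–10:00, 13:00–13:30, 17:30–20:00.
Sofia ∩ Bob ∩ Zara: 07:30–09:00, 09:30–10:00.
Windows ≥ 90 min: 07:30–09:00.
Latest start in the last window 07:30–09:00 is 09:00 − 90 min = 07:30.

07:30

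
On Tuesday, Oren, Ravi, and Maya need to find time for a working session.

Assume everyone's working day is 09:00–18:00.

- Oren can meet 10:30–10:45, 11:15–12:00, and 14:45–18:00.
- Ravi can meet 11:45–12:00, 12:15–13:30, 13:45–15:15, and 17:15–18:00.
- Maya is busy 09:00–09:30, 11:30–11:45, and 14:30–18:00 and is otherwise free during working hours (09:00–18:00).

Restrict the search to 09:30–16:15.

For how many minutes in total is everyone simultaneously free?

Maya free within 09:00–18:00: 09:30–11:30, 11:45–14:30.
Oren ∩ Ravi: 11:45–12:00, 14:45–15:15, 17:15–18:00.
Oren ∩ Ravi ∩ Maya: 11:45–12:00.
Restricted to 09:30–16:15: 11:45–12:00.
Total common minutes: 15.

15 minutes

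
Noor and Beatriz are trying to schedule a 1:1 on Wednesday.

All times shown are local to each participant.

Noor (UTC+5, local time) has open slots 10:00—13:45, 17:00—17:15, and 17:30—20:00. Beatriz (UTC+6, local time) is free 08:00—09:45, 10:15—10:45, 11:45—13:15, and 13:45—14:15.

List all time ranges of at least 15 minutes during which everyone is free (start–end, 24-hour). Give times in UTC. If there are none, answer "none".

05:45–07:15, 07:45–08:15

Noor → UTC: 05:00–08:45, 12:00–12:15, 12:30–15:00.
Beatriz → UTC: 02:00–03:45, 04:15–04:45, 05:45–07:15, 07:45–08:15.
Noor ∩ Beatriz: 05:45–07:15, 07:45–08:15.
Windows ≥ 15 min: 05:45–07:15, 07:45–08:15.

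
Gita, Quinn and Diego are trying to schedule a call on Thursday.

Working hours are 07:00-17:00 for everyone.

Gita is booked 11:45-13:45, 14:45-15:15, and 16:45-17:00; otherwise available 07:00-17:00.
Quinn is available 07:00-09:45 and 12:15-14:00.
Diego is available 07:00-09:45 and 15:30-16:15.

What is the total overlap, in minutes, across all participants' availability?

Gita free within 07:00–17:00: 07:00–11:45, 13:45–14:45, 15:15–16:45.
Gita ∩ Quinn: 07:00–09:45, 13:45–14:00.
Gita ∩ Quinn ∩ Diego: 07:00–09:45.
Total common minutes: 165.

165 minutes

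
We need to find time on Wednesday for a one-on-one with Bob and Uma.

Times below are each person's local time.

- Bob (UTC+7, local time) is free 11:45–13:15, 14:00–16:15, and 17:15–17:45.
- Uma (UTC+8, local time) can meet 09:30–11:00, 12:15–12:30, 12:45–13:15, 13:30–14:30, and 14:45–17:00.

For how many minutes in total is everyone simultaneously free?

Bob → UTC: 04:45–06:15, 07:00–09:15, 10:15–10:45.
Uma → UTC: 01:30–03:00, 04:15–04:30, 04:45–05:15, 05:30–06:30, 06:45–09:00.
Bob ∩ Uma: 04:45–05:15, 05:30–06:15, 07:00–09:00.
Total common minutes: 30 + 45 + 120 = 195.

195 minutes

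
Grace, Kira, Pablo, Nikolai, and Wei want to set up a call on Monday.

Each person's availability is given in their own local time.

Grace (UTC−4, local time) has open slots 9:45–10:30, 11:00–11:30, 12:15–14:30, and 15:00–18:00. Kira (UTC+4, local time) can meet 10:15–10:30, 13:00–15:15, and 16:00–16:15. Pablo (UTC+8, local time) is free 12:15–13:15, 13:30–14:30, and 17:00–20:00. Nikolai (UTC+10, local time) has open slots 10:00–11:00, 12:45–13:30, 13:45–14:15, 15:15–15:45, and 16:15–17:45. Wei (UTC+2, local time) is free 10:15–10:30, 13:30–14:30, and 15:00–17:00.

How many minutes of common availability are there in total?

Grace → UTC: 13:45–14:30, 15:00–15:30, 16:15–18:30, 19:00–22:00.
Kira → UTC: 06:15–06:30, 09:00–11:15, 12:00–12:15.
Pablo → UTC: 04:15–05:15, 05:30–06:30, 09:00–12:00.
Nikolai → UTC: 00:00–01:00, 02:45–03:30, 03:45–04:15, 05:15–05:45, 06:15–07:45.
Wei → UTC: 08:15–08:30, 11:30–12:30, 13:00–15:00.
Grace ∩ Kira: (none).
Grace ∩ Kira ∩ Pablo: (none).
Grace ∩ Kira ∩ Pablo ∩ Nikolai: (none).
Grace ∩ Kira ∩ Pablo ∩ Nikolai ∩ Wei: (none).
Total common minutes: 0.

0 minutes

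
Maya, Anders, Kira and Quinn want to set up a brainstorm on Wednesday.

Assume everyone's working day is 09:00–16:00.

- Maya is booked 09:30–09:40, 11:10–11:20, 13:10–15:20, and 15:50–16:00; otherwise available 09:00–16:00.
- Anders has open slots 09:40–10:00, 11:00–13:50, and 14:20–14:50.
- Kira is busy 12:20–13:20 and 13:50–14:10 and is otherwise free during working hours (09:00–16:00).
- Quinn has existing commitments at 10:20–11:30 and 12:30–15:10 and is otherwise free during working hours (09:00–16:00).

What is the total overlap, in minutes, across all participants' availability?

70 minutes

Maya free within 09:00–16:00: 09:00–09:30, 09:40–11:10, 11:20–13:10, 15:20–15:50.
Kira free within 09:00–16:00: 09:00–12:20, 13:20–13:50, 14:10–16:00.
Quinn free within 09:00–16:00: 09:00–10:20, 11:30–12:30, 15:10–16:00.
Maya ∩ Anders: 09:40–10:00, 11:00–11:10, 11:20–13:10.
Maya ∩ Anders ∩ Kira: 09:40–10:00, 11:00–11:10, 11:20–12:20.
Maya ∩ Anders ∩ Kira ∩ Quinn: 09:40–10:00, 11:30–12:20.
Total common minutes: 20 + 50 = 70.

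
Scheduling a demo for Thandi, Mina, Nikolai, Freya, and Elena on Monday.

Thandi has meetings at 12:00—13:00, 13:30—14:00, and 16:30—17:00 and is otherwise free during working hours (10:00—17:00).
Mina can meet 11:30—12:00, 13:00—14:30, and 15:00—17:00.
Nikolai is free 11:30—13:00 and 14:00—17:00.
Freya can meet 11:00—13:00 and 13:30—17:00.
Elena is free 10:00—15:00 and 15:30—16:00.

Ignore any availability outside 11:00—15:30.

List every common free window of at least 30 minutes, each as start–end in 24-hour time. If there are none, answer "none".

11:30–12:00, 14:00–14:30

Thandi free within 10:00–17:00: 10:00–12:00, 13:00–13:30, 14:00–16:30.
Thandi ∩ Mina: 11:30–12:00, 13:00–13:30, 14:00–14:30, 15:00–16:30.
Thandi ∩ Mina ∩ Nikolai: 11:30–12:00, 14:00–14:30, 15:00–16:30.
Thandi ∩ Mina ∩ Nikolai ∩ Freya: 11:30–12:00, 14:00–14:30, 15:00–16:30.
Thandi ∩ Mina ∩ Nikolai ∩ Freya ∩ Elena: 11:30–12:00, 14:00–14:30, 15:30–16:00.
Restricted to 11:00–15:30: 11:30–12:00, 14:00–14:30.
Windows ≥ 30 min: 11:30–12:00, 14:00–14:30.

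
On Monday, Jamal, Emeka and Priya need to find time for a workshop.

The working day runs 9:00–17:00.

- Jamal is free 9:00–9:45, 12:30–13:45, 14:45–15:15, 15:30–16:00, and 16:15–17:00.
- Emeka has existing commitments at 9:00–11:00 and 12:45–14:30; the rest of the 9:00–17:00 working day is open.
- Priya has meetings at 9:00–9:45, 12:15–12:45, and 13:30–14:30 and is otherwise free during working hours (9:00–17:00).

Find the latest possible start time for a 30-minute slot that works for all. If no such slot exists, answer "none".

16:30

Emeka free within 09:00–17:00: 11:00–12:45, 14:30–17:00.
Priya free within 09:00–17:00: 09:45–12:15, 12:45–13:30, 14:30–17:00.
Jamal ∩ Emeka: 12:30–12:45, 14:45–15:15, 15:30–16:00, 16:15–17:00.
Jamal ∩ Emeka ∩ Priya: 14:45–15:15, 15:30–16:00, 16:15–17:00.
Windows ≥ 30 min: 14:45–15:15, 15:30–16:00, 16:15–17:00.
Latest start in the last window 16:15–17:00 is 17:00 − 30 min = 16:30.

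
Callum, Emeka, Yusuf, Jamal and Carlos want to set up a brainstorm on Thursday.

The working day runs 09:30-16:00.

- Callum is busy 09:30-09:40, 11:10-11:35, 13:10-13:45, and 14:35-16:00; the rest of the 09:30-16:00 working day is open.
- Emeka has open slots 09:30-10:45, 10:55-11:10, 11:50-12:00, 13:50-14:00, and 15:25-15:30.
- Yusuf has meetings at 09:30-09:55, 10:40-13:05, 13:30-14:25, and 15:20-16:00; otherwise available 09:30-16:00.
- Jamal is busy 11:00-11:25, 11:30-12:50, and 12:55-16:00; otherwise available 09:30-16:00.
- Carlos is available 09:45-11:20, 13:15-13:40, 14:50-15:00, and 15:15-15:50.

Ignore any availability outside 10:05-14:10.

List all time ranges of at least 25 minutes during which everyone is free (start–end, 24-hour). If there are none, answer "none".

10:05–10:40

Callum free within 09:30–16:00: 09:40–11:10, 11:35–13:10, 13:45–14:35.
Yusuf free within 09:30–16:00: 09:55–10:40, 13:05–13:30, 14:25–15:20.
Jamal free within 09:30–16:00: 09:30–11:00, 11:25–11:30, 12:50–12:55.
Callum ∩ Emeka: 09:40–10:45, 10:55–11:10, 11:50–12:00, 13:50–14:00.
Callum ∩ Emeka ∩ Yusuf: 09:55–10:40.
Callum ∩ Emeka ∩ Yusuf ∩ Jamal: 09:55–10:40.
Callum ∩ Emeka ∩ Yusuf ∩ Jamal ∩ Carlos: 09:55–10:40.
Restricted to 10:05–14:10: 10:05–10:40.
Windows ≥ 25 min: 10:05–10:40.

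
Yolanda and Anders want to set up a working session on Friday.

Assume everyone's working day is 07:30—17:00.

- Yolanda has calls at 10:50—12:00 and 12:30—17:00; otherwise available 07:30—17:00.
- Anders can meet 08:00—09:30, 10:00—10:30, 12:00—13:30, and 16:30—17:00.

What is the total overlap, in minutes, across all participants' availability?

Yolanda free within 07:30–17:00: 07:30–10:50, 12:00–12:30.
Yolanda ∩ Anders: 08:00–09:30, 10:00–10:30, 12:00–12:30.
Total common minutes: 90 + 30 + 30 = 150.

150 minutes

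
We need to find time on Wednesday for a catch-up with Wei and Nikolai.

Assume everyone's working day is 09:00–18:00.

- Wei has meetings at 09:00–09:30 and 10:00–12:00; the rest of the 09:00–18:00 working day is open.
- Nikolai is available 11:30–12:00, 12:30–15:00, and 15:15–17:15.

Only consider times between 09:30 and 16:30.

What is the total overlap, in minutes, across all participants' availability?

225 minutes

Wei free within 09:00–18:00: 09:30–10:00, 12:00–18:00.
Wei ∩ Nikolai: 12:30–15:00, 15:15–17:15.
Restricted to 09:30–16:30: 12:30–15:00, 15:15–16:30.
Total common minutes: 150 + 75 = 225.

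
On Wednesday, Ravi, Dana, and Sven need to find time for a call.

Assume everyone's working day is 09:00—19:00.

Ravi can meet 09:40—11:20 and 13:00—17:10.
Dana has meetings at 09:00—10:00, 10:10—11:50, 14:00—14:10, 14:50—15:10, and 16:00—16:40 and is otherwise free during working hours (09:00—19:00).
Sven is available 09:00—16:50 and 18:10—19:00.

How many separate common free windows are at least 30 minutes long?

3

Dana free within 09:00–19:00: 10:00–10:10, 11:50–14:00, 14:10–14:50, 15:10–16:00, 16:40–19:00.
Ravi ∩ Dana: 10:00–10:10, 13:00–14:00, 14:10–14:50, 15:10–16:00, 16:40–17:10.
Ravi ∩ Dana ∩ Sven: 10:00–10:10, 13:00–14:00, 14:10–14:50, 15:10–16:00, 16:40–16:50.
Windows ≥ 30 min: 13:00–14:00, 14:10–14:50, 15:10–16:00.
That's 3 windows.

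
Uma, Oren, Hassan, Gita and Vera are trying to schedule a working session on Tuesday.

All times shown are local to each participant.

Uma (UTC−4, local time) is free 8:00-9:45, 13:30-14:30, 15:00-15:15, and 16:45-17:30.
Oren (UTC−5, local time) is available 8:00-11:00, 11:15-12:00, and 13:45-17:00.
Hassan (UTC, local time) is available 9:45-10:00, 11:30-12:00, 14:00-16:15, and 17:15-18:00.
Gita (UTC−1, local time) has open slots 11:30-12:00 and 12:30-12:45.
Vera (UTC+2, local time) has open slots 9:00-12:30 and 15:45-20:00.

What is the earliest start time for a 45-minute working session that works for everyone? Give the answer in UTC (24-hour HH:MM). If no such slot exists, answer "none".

Uma → UTC: 12:00–13:45, 17:30–18:30, 19:00–19:15, 20:45–21:30.
Oren → UTC: 13:00–16:00, 16:15–17:00, 18:45–22:00.
Hassan → UTC: 09:45–10:00, 11:30–12:00, 14:00–16:15, 17:15–18:00.
Gita → UTC: 12:30–13:00, 13:30–13:45.
Vera → UTC: 07:00–10:30, 13:45–18:00.
Uma ∩ Oren: 13:00–13:45, 19:00–19:15, 20:45–21:30.
Uma ∩ Oren ∩ Hassan: (none).
Uma ∩ Oren ∩ Hassan ∩ Gita: (none).
Uma ∩ Oren ∩ Hassan ∩ Gita ∩ Vera: (none).
Windows ≥ 45 min: (none).

none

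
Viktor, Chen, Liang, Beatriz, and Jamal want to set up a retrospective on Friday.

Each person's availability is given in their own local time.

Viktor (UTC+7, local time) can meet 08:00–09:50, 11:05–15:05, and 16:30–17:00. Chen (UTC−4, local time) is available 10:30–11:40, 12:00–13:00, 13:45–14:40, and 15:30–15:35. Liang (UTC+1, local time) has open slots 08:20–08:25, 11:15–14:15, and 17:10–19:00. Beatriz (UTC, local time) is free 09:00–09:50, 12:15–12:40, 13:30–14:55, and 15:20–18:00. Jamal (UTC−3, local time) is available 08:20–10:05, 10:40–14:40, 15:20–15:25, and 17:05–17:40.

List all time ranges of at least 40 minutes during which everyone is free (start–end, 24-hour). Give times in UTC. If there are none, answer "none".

Viktor → UTC: 01:00–02:50, 04:05–08:05, 09:30–10:00.
Chen → UTC: 14:30–15:40, 16:00–17:00, 17:45–18:40, 19:30–19:35.
Liang → UTC: 07:20–07:25, 10:15–13:15, 16:10–18:00.
Beatriz → UTC: 09:00–09:50, 12:15–12:40, 13:30–14:55, 15:20–18:00.
Jamal → UTC: 11:20–13:05, 13:40–17:40, 18:20–18:25, 20:05–20:40.
Viktor ∩ Chen: (none).
Viktor ∩ Chen ∩ Liang: (none).
Viktor ∩ Chen ∩ Liang ∩ Beatriz: (none).
Viktor ∩ Chen ∩ Liang ∩ Beatriz ∩ Jamal: (none).
Windows ≥ 40 min: (none).

none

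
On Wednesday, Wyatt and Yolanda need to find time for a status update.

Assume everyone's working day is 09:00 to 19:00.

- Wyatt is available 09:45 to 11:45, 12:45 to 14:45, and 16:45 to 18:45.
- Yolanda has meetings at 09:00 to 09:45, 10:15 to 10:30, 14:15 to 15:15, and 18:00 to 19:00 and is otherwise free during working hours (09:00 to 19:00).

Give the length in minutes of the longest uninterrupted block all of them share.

90 minutes

Yolanda free within 09:00–19:00: 09:45–10:15, 10:30–14:15, 15:15–18:00.
Wyatt ∩ Yolanda: 09:45–10:15, 10:30–11:45, 12:45–14:15, 16:45–18:00.
Common window lengths: 30, 75, 90, 75 min; longest is 90.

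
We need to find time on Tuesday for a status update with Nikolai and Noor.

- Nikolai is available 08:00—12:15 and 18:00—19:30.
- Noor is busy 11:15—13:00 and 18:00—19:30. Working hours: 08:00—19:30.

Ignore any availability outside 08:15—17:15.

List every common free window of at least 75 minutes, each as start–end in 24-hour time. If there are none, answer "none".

Noor free within 08:00–19:30: 08:00–11:15, 13:00–18:00.
Nikolai ∩ Noor: 08:00–11:15.
Restricted to 08:15–17:15: 08:15–11:15.
Windows ≥ 75 min: 08:15–11:15.

08:15–11:15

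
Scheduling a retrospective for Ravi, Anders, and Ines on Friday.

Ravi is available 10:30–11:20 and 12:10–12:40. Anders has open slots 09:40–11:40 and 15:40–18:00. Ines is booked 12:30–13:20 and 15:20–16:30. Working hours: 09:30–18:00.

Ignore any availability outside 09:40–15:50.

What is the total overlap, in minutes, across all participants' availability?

50 minutes

Ines free within 09:30–18:00: 09:30–12:30, 13:20–15:20, 16:30–18:00.
Ravi ∩ Anders: 10:30–11:20.
Ravi ∩ Anders ∩ Ines: 10:30–11:20.
Restricted to 09:40–15:50: 10:30–11:20.
Total common minutes: 50.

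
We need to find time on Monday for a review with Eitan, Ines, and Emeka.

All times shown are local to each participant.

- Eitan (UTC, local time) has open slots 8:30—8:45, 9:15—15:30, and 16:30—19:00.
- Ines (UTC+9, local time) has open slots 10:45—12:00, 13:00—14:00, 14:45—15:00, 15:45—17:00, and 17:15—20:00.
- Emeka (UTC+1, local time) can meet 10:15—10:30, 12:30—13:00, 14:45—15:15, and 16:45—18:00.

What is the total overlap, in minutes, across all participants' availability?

Eitan → UTC: 08:30–08:45, 09:15–15:30, 16:30–19:00.
Ines → UTC: 01:45–03:00, 04:00–05:00, 05:45–06:00, 06:45–08:00, 08:15–11:00.
Emeka → UTC: 09:15–09:30, 11:30–12:00, 13:45–14:15, 15:45–17:00.
Eitan ∩ Ines: 08:30–08:45, 09:15–11:00.
Eitan ∩ Ines ∩ Emeka: 09:15–09:30.
Total common minutes: 15.

15 minutes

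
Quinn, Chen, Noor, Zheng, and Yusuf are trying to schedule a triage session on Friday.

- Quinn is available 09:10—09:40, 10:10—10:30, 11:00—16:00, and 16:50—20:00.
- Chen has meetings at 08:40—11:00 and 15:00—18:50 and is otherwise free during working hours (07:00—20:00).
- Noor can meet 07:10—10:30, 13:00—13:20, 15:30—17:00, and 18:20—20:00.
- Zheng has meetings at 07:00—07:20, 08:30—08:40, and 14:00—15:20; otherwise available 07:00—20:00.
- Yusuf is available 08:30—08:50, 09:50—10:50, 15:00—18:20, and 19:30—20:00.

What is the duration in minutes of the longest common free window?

30 minutes

Chen free within 07:00–20:00: 07:00–08:40, 11:00–15:00, 18:50–20:00.
Zheng free within 07:00–20:00: 07:20–08:30, 08:40–14:00, 15:20–20:00.
Quinn ∩ Chen: 11:00–15:00, 18:50–20:00.
Quinn ∩ Chen ∩ Noor: 13:00–13:20, 18:50–20:00.
Quinn ∩ Chen ∩ Noor ∩ Zheng: 13:00–13:20, 18:50–20:00.
Quinn ∩ Chen ∩ Noor ∩ Zheng ∩ Yusuf: 19:30–20:00.
Single common window of 30 minutes.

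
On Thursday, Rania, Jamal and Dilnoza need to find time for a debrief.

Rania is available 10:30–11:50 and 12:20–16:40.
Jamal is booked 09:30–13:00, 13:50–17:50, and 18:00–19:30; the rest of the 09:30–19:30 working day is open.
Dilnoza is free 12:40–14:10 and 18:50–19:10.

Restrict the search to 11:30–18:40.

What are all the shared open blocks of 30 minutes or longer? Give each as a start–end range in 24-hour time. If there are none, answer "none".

13:00–13:50

Jamal free within 09:30–19:30: 13:00–13:50, 17:50–18:00.
Rania ∩ Jamal: 13:00–13:50.
Rania ∩ Jamal ∩ Dilnoza: 13:00–13:50.
Restricted to 11:30–18:40: 13:00–13:50.
Windows ≥ 30 min: 13:00–13:50.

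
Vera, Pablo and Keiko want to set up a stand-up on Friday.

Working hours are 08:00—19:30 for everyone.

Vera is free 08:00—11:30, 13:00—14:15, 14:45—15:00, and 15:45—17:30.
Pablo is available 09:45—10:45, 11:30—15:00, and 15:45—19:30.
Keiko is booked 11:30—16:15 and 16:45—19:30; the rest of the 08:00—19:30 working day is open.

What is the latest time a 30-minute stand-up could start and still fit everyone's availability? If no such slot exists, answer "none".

16:15

Keiko free within 08:00–19:30: 08:00–11:30, 16:15–16:45.
Vera ∩ Pablo: 09:45–10:45, 13:00–14:15, 14:45–15:00, 15:45–17:30.
Vera ∩ Pablo ∩ Keiko: 09:45–10:45, 16:15–16:45.
Windows ≥ 30 min: 09:45–10:45, 16:15–16:45.
Latest start in the last window 16:15–16:45 is 16:45 − 30 min = 16:15.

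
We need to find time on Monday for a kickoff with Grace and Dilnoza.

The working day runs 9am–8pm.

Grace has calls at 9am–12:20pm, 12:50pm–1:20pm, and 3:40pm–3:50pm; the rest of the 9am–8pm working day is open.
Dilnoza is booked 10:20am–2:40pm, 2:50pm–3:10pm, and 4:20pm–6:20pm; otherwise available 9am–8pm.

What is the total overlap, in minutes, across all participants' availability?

Grace free within 09:00–20:00: 12:20–12:50, 13:20–15:40, 15:50–20:00.
Dilnoza free within 09:00–20:00: 09:00–10:20, 14:40–14:50, 15:10–16:20, 18:20–20:00.
Grace ∩ Dilnoza: 14:40–14:50, 15:10–15:40, 15:50–16:20, 18:20–20:00.
Total common minutes: 10 + 30 + 30 + 100 = 170.

170 minutes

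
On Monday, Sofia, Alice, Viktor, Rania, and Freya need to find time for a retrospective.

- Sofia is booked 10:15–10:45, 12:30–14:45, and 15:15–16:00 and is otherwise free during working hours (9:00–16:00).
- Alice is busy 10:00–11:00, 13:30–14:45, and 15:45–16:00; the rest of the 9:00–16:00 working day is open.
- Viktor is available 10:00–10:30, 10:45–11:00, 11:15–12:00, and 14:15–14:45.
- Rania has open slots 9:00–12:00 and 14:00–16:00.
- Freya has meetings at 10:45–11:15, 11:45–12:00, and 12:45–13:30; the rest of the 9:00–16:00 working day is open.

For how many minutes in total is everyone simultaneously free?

Sofia free within 09:00–16:00: 09:00–10:15, 10:45–12:30, 14:45–15:15.
Alice free within 09:00–16:00: 09:00–10:00, 11:00–13:30, 14:45–15:45.
Freya free within 09:00–16:00: 09:00–10:45, 11:15–11:45, 12:00–12:45, 13:30–16:00.
Sofia ∩ Alice: 09:00–10:00, 11:00–12:30, 14:45–15:15.
Sofia ∩ Alice ∩ Viktor: 11:15–12:00.
Sofia ∩ Alice ∩ Viktor ∩ Rania: 11:15–12:00.
Sofia ∩ Alice ∩ Viktor ∩ Rania ∩ Freya: 11:15–11:45.
Total common minutes: 30.

30 minutes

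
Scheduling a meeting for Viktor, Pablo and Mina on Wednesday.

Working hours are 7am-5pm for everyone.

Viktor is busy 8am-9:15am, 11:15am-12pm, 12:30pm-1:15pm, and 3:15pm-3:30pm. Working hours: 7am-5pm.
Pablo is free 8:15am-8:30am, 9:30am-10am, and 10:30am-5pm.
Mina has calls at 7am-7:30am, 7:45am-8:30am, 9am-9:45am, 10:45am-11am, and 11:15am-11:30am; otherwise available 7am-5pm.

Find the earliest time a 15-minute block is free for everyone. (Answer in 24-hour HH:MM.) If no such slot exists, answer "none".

Viktor free within 07:00–17:00: 07:00–08:00, 09:15–11:15, 12:00–12:30, 13:15–15:15, 15:30–17:00.
Mina free within 07:00–17:00: 07:30–07:45, 08:30–09:00, 09:45–10:45, 11:00–11:15, 11:30–17:00.
Viktor ∩ Pablo: 09:30–10:00, 10:30–11:15, 12:00–12:30, 13:15–15:15, 15:30–17:00.
Viktor ∩ Pablo ∩ Mina: 09:45–10:00, 10:30–10:45, 11:00–11:15, 12:00–12:30, 13:15–15:15, 15:30–17:00.
Windows ≥ 15 min: 09:45–10:00, 10:30–10:45, 11:00–11:15, 12:00–12:30, 13:15–15:15, 15:30–17:00.
Earliest such window starts at 09:45.

09:45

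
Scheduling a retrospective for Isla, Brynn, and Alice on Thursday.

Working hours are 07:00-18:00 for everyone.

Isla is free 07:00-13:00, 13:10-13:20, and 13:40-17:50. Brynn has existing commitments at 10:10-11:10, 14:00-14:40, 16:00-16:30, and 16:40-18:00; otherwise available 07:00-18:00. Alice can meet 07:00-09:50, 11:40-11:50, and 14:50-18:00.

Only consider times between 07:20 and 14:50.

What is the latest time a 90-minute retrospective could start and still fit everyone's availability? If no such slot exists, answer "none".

Brynn free within 07:00–18:00: 07:00–10:10, 11:10–14:00, 14:40–16:00, 16:30–16:40.
Isla ∩ Brynn: 07:00–10:10, 11:10–13:00, 13:10–13:20, 13:40–14:00, 14:40–16:00, 16:30–16:40.
Isla ∩ Brynn ∩ Alice: 07:00–09:50, 11:40–11:50, 14:50–16:00, 16:30–16:40.
Restricted to 07:20–14:50: 07:20–09:50, 11:40–11:50.
Windows ≥ 90 min: 07:20–09:50.
Latest start in the last window 07:20–09:50 is 09:50 − 90 min = 08:20.

08:20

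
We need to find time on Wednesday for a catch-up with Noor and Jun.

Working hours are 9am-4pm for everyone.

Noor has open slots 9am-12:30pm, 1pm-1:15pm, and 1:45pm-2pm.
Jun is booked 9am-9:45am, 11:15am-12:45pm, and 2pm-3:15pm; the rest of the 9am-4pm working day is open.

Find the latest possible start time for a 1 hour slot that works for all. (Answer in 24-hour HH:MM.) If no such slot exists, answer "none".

10:15

Jun free within 09:00–16:00: 09:45–11:15, 12:45–14:00, 15:15–16:00.
Noor ∩ Jun: 09:45–11:15, 13:00–13:15, 13:45–14:00.
Windows ≥ 60 min: 09:45–11:15.
Latest start in the last window 09:45–11:15 is 11:15 − 60 min = 10:15.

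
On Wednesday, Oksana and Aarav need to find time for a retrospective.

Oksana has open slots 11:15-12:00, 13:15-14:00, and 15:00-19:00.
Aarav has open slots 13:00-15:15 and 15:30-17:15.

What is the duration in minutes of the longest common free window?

Oksana ∩ Aarav: 13:15–14:00, 15:00–15:15, 15:30–17:15.
Common window lengths: 45, 15, 105 min; longest is 105.

105 minutes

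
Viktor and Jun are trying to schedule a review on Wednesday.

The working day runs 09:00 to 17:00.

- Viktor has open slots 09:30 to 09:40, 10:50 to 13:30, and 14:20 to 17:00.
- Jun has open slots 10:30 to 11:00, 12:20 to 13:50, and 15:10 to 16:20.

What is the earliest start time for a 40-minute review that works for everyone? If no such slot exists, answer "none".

12:20

Viktor ∩ Jun: 10:50–11:00, 12:20–13:30, 15:10–16:20.
Windows ≥ 40 min: 12:20–13:30, 15:10–16:20.
Earliest such window starts at 12:20.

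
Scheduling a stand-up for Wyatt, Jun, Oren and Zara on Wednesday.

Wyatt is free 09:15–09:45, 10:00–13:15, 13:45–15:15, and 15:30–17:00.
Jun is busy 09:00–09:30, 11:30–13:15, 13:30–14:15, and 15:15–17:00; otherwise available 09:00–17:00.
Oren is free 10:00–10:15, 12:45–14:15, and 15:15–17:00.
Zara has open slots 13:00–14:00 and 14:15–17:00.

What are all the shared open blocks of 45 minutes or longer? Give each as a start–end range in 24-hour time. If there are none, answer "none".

none

Jun free within 09:00–17:00: 09:30–11:30, 13:15–13:30, 14:15–15:15.
Wyatt ∩ Jun: 09:30–09:45, 10:00–11:30, 14:15–15:15.
Wyatt ∩ Jun ∩ Oren: 10:00–10:15.
Wyatt ∩ Jun ∩ Oren ∩ Zara: (none).
Windows ≥ 45 min: (none).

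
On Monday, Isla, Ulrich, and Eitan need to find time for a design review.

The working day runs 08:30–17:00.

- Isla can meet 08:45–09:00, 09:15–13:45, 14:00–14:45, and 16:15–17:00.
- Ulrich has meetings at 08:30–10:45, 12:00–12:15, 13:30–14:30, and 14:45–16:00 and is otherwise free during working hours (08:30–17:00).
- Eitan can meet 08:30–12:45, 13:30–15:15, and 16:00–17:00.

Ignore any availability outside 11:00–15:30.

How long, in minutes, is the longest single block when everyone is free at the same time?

60 minutes

Ulrich free within 08:30–17:00: 10:45–12:00, 12:15–13:30, 14:30–14:45, 16:00–17:00.
Isla ∩ Ulrich: 10:45–12:00, 12:15–13:30, 14:30–14:45, 16:15–17:00.
Isla ∩ Ulrich ∩ Eitan: 10:45–12:00, 12:15–12:45, 14:30–14:45, 16:15–17:00.
Restricted to 11:00–15:30: 11:00–12:00, 12:15–12:45, 14:30–14:45.
Common window lengths: 60, 30, 15 min; longest is 60.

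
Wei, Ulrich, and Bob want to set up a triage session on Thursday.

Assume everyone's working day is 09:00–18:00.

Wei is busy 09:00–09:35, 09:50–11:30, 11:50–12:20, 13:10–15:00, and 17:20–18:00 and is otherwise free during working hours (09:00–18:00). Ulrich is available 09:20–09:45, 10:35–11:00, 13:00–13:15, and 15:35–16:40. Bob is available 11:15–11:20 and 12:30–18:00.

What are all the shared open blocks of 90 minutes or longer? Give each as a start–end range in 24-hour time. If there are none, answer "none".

none

Wei free within 09:00–18:00: 09:35–09:50, 11:30–11:50, 12:20–13:10, 15:00–17:20.
Wei ∩ Ulrich: 09:35–09:45, 13:00–13:10, 15:35–16:40.
Wei ∩ Ulrich ∩ Bob: 13:00–13:10, 15:35–16:40.
Windows ≥ 90 min: (none).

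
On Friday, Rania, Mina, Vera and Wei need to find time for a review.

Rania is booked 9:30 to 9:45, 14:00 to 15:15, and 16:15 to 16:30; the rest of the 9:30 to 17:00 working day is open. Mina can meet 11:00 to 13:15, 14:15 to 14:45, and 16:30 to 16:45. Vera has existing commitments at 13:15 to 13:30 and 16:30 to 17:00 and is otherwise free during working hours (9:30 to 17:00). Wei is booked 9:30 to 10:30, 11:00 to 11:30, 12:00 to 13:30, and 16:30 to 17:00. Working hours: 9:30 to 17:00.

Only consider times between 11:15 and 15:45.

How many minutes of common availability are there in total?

Rania free within 09:30–17:00: 09:45–14:00, 15:15–16:15, 16:30–17:00.
Vera free within 09:30–17:00: 09:30–13:15, 13:30–16:30.
Wei free within 09:30–17:00: 10:30–11:00, 11:30–12:00, 13:30–16:30.
Rania ∩ Mina: 11:00–13:15, 16:30–16:45.
Rania ∩ Mina ∩ Vera: 11:00–13:15.
Rania ∩ Mina ∩ Vera ∩ Wei: 11:30–12:00.
Restricted to 11:15–15:45: 11:30–12:00.
Total common minutes: 30.

30 minutes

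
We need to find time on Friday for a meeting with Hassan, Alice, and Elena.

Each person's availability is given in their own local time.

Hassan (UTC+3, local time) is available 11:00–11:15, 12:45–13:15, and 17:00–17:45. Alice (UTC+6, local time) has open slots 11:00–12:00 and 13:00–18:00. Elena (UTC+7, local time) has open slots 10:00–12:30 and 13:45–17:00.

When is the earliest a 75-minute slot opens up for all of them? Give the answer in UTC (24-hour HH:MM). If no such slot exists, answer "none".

none

Hassan → UTC: 08:00–08:15, 09:45–10:15, 14:00–14:45.
Alice → UTC: 05:00–06:00, 07:00–12:00.
Elena → UTC: 03:00–05:30, 06:45–10:00.
Hassan ∩ Alice: 08:00–08:15, 09:45–10:15.
Hassan ∩ Alice ∩ Elena: 08:00–08:15, 09:45–10:00.
Windows ≥ 75 min: (none).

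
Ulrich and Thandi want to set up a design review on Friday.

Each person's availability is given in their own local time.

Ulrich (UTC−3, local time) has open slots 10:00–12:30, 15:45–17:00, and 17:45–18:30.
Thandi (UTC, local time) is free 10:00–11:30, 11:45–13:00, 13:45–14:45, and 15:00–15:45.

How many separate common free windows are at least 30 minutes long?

Ulrich → UTC: 13:00–15:30, 18:45–20:00, 20:45–21:30.
Thandi → UTC: 10:00–11:30, 11:45–13:00, 13:45–14:45, 15:00–15:45.
Ulrich ∩ Thandi: 13:45–14:45, 15:00–15:30.
Windows ≥ 30 min: 13:45–14:45, 15:00–15:30.
That's 2 windows.

2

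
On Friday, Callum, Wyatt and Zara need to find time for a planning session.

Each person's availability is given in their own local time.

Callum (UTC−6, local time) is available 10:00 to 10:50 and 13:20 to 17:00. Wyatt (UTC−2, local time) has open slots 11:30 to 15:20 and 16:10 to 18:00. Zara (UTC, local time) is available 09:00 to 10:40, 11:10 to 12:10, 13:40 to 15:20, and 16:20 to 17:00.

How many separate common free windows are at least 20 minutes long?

Callum → UTC: 16:00–16:50, 19:20–23:00.
Wyatt → UTC: 13:30–17:20, 18:10–20:00.
Zara → UTC: 09:00–10:40, 11:10–12:10, 13:40–15:20, 16:20–17:00.
Callum ∩ Wyatt: 16:00–16:50, 19:20–20:00.
Callum ∩ Wyatt ∩ Zara: 16:20–16:50.
Windows ≥ 20 min: 16:20–16:50.
That's 1 window.

1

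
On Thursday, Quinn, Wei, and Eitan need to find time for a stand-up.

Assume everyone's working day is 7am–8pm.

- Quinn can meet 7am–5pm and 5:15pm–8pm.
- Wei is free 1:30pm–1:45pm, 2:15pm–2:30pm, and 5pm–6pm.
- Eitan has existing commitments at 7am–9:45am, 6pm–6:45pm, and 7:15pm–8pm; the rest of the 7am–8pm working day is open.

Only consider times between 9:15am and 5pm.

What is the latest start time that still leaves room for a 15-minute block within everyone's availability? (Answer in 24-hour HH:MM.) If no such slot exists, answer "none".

14:15

Eitan free within 07:00–20:00: 09:45–18:00, 18:45–19:15.
Quinn ∩ Wei: 13:30–13:45, 14:15–14:30, 17:15–18:00.
Quinn ∩ Wei ∩ Eitan: 13:30–13:45, 14:15–14:30, 17:15–18:00.
Restricted to 09:15–17:00: 13:30–13:45, 14:15–14:30.
Windows ≥ 15 min: 13:30–13:45, 14:15–14:30.
Latest start in the last window 14:15–14:30 is 14:30 − 15 min = 14:15.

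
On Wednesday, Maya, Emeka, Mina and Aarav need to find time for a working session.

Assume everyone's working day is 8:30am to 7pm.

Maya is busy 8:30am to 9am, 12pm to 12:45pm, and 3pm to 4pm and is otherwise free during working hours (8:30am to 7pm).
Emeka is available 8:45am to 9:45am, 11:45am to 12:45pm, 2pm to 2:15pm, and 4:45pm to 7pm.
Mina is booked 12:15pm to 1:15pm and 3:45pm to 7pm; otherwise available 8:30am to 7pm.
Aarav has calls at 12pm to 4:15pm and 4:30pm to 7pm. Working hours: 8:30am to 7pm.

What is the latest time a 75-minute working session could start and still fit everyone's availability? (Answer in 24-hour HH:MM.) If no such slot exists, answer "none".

none

Maya free within 08:30–19:00: 09:00–12:00, 12:45–15:00, 16:00–19:00.
Mina free within 08:30–19:00: 08:30–12:15, 13:15–15:45.
Aarav free within 08:30–19:00: 08:30–12:00, 16:15–16:30.
Maya ∩ Emeka: 09:00–09:45, 11:45–12:00, 14:00–14:15, 16:45–19:00.
Maya ∩ Emeka ∩ Mina: 09:00–09:45, 11:45–12:00, 14:00–14:15.
Maya ∩ Emeka ∩ Mina ∩ Aarav: 09:00–09:45, 11:45–12:00.
Windows ≥ 75 min: (none).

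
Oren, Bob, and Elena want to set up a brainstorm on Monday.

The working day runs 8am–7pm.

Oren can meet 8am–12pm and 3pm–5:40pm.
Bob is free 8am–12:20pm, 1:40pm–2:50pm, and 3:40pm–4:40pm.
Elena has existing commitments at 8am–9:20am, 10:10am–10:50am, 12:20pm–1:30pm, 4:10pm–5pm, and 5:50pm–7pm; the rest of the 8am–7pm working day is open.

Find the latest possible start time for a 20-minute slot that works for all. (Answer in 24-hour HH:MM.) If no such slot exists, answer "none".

15:50

Elena free within 08:00–19:00: 09:20–10:10, 10:50–12:20, 13:30–16:10, 17:00–17:50.
Oren ∩ Bob: 08:00–12:00, 15:40–16:40.
Oren ∩ Bob ∩ Elena: 09:20–10:10, 10:50–12:00, 15:40–16:10.
Windows ≥ 20 min: 09:20–10:10, 10:50–12:00, 15:40–16:10.
Latest start in the last window 15:40–16:10 is 16:10 − 20 min = 15:50.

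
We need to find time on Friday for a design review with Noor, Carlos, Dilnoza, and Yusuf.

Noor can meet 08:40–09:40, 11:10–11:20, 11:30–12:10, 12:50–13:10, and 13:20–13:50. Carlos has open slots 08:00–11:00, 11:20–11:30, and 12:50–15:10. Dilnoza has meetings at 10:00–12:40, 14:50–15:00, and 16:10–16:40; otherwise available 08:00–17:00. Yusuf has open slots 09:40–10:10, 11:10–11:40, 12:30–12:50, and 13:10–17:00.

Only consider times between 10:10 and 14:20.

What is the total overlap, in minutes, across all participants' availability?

30 minutes

Dilnoza free within 08:00–17:00: 08:00–10:00, 12:40–14:50, 15:00–16:10, 16:40–17:00.
Noor ∩ Carlos: 08:40–09:40, 12:50–13:10, 13:20–13:50.
Noor ∩ Carlos ∩ Dilnoza: 08:40–09:40, 12:50–13:10, 13:20–13:50.
Noor ∩ Carlos ∩ Dilnoza ∩ Yusuf: 13:20–13:50.
Restricted to 10:10–14:20: 13:20–13:50.
Total common minutes: 30.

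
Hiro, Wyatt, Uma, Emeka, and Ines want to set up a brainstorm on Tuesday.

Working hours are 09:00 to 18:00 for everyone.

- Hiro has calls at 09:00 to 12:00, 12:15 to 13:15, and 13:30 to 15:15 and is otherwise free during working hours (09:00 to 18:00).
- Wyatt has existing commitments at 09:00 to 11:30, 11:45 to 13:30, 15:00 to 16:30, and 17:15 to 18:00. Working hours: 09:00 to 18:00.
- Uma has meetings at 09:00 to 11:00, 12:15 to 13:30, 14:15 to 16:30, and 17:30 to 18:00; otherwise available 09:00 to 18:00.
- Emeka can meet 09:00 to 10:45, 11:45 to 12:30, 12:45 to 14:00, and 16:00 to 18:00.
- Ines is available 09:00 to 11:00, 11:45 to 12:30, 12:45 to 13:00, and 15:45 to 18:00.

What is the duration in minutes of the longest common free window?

Hiro free within 09:00–18:00: 12:00–12:15, 13:15–13:30, 15:15–18:00.
Wyatt free within 09:00–18:00: 11:30–11:45, 13:30–15:00, 16:30–17:15.
Uma free within 09:00–18:00: 11:00–12:15, 13:30–14:15, 16:30–17:30.
Hiro ∩ Wyatt: 16:30–17:15.
Hiro ∩ Wyatt ∩ Uma: 16:30–17:15.
Hiro ∩ Wyatt ∩ Uma ∩ Emeka: 16:30–17:15.
Hiro ∩ Wyatt ∩ Uma ∩ Emeka ∩ Ines: 16:30–17:15.
Single common window of 45 minutes.

45 minutes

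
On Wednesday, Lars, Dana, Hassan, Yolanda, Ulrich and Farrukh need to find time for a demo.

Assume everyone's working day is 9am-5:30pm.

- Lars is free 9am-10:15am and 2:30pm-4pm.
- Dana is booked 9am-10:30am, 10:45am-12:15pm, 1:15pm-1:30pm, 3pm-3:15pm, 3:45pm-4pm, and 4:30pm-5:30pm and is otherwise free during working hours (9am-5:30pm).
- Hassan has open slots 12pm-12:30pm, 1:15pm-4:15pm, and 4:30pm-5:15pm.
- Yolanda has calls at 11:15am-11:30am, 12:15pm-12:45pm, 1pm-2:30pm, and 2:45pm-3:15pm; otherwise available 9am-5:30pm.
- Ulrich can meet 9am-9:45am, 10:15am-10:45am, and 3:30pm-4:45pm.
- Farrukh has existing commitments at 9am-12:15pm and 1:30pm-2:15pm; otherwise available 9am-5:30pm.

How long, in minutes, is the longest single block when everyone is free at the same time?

15 minutes

Dana free within 09:00–17:30: 10:30–10:45, 12:15–13:15, 13:30–15:00, 15:15–15:45, 16:00–16:30.
Yolanda free within 09:00–17:30: 09:00–11:15, 11:30–12:15, 12:45–13:00, 14:30–14:45, 15:15–17:30.
Farrukh free within 09:00–17:30: 12:15–13:30, 14:15–17:30.
Lars ∩ Dana: 14:30–15:00, 15:15–15:45.
Lars ∩ Dana ∩ Hassan: 14:30–15:00, 15:15–15:45.
Lars ∩ Dana ∩ Hassan ∩ Yolanda: 14:30–14:45, 15:15–15:45.
Lars ∩ Dana ∩ Hassan ∩ Yolanda ∩ Ulrich: 15:30–15:45.
Lars ∩ Dana ∩ Hassan ∩ Yolanda ∩ Ulrich ∩ Farrukh: 15:30–15:45.
Single common window of 15 minutes.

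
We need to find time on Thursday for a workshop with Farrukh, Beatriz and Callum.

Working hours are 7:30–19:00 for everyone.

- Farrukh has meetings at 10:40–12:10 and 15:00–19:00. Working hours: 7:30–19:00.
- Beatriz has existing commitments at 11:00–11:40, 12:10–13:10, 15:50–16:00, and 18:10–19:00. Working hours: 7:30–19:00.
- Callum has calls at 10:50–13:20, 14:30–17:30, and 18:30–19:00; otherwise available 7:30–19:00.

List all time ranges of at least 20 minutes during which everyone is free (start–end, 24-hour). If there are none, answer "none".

Farrukh free within 07:30–19:00: 07:30–10:40, 12:10–15:00.
Beatriz free within 07:30–19:00: 07:30–11:00, 11:40–12:10, 13:10–15:50, 16:00–18:10.
Callum free within 07:30–19:00: 07:30–10:50, 13:20–14:30, 17:30–18:30.
Farrukh ∩ Beatriz: 07:30–10:40, 13:10–15:00.
Farrukh ∩ Beatriz ∩ Callum: 07:30–10:40, 13:20–14:30.
Windows ≥ 20 min: 07:30–10:40, 13:20–14:30.

07:30–10:40, 13:20–14:30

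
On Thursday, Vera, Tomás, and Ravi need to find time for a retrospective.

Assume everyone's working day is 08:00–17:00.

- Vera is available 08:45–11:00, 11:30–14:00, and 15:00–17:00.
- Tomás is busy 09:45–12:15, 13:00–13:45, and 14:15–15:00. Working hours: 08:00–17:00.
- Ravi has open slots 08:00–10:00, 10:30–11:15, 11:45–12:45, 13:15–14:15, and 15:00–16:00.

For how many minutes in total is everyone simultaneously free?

165 minutes

Tomás free within 08:00–17:00: 08:00–09:45, 12:15–13:00, 13:45–14:15, 15:00–17:00.
Vera ∩ Tomás: 08:45–09:45, 12:15–13:00, 13:45–14:00, 15:00–17:00.
Vera ∩ Tomás ∩ Ravi: 08:45–09:45, 12:15–12:45, 13:45–14:00, 15:00–16:00.
Total common minutes: 60 + 30 + 15 + 60 = 165.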